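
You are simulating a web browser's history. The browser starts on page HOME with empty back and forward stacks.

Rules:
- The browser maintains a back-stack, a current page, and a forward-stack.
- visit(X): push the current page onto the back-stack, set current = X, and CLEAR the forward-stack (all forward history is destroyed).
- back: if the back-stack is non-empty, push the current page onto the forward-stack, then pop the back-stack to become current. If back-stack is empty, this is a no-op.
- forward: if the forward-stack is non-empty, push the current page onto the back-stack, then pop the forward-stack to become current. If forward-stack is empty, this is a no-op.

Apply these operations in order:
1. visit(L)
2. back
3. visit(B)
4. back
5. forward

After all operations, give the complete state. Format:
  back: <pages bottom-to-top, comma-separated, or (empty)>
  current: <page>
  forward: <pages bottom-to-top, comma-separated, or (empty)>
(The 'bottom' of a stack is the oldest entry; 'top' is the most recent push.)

Answer: back: HOME
current: B
forward: (empty)

Derivation:
After 1 (visit(L)): cur=L back=1 fwd=0
After 2 (back): cur=HOME back=0 fwd=1
After 3 (visit(B)): cur=B back=1 fwd=0
After 4 (back): cur=HOME back=0 fwd=1
After 5 (forward): cur=B back=1 fwd=0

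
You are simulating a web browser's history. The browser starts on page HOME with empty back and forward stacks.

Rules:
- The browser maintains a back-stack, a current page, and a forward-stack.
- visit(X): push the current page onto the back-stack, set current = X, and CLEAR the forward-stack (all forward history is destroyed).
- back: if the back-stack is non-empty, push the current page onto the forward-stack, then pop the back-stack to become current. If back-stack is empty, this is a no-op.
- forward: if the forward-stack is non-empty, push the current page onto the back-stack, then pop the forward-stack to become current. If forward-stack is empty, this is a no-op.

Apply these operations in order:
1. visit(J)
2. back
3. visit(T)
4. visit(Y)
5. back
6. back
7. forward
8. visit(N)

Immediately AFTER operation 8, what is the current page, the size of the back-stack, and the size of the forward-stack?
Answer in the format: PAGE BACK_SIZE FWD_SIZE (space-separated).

After 1 (visit(J)): cur=J back=1 fwd=0
After 2 (back): cur=HOME back=0 fwd=1
After 3 (visit(T)): cur=T back=1 fwd=0
After 4 (visit(Y)): cur=Y back=2 fwd=0
After 5 (back): cur=T back=1 fwd=1
After 6 (back): cur=HOME back=0 fwd=2
After 7 (forward): cur=T back=1 fwd=1
After 8 (visit(N)): cur=N back=2 fwd=0

N 2 0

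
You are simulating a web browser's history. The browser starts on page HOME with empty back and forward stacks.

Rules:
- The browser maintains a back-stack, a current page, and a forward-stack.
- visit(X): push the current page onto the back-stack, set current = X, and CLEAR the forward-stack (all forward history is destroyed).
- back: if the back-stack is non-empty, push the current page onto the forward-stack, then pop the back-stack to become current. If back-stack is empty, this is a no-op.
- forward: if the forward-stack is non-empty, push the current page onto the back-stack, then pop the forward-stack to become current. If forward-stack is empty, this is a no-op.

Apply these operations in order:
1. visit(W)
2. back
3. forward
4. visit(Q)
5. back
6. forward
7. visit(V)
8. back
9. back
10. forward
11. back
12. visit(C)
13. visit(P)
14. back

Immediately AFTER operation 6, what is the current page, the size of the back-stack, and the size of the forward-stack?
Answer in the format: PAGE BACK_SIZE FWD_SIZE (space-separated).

After 1 (visit(W)): cur=W back=1 fwd=0
After 2 (back): cur=HOME back=0 fwd=1
After 3 (forward): cur=W back=1 fwd=0
After 4 (visit(Q)): cur=Q back=2 fwd=0
After 5 (back): cur=W back=1 fwd=1
After 6 (forward): cur=Q back=2 fwd=0

Q 2 0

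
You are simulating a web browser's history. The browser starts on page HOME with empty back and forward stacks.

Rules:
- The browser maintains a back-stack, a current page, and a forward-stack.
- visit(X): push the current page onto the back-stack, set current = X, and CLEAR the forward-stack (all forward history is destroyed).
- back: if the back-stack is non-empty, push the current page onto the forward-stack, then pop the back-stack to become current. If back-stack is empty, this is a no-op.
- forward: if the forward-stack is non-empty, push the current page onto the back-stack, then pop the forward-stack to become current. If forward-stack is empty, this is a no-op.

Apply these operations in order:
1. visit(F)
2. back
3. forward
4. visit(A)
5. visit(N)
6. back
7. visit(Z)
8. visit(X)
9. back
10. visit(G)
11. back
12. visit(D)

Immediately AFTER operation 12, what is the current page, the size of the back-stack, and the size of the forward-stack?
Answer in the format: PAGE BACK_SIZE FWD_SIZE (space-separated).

After 1 (visit(F)): cur=F back=1 fwd=0
After 2 (back): cur=HOME back=0 fwd=1
After 3 (forward): cur=F back=1 fwd=0
After 4 (visit(A)): cur=A back=2 fwd=0
After 5 (visit(N)): cur=N back=3 fwd=0
After 6 (back): cur=A back=2 fwd=1
After 7 (visit(Z)): cur=Z back=3 fwd=0
After 8 (visit(X)): cur=X back=4 fwd=0
After 9 (back): cur=Z back=3 fwd=1
After 10 (visit(G)): cur=G back=4 fwd=0
After 11 (back): cur=Z back=3 fwd=1
After 12 (visit(D)): cur=D back=4 fwd=0

D 4 0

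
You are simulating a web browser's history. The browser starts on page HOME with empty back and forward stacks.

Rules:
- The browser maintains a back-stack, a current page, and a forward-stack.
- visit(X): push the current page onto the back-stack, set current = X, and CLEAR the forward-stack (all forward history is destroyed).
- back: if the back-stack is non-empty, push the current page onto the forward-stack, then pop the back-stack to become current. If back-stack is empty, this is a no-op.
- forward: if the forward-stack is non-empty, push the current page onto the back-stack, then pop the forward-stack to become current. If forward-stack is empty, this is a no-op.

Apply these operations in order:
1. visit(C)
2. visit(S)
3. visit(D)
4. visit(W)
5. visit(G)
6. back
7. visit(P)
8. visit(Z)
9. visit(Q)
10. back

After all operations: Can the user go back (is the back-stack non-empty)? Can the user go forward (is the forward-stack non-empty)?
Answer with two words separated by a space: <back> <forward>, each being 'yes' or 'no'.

After 1 (visit(C)): cur=C back=1 fwd=0
After 2 (visit(S)): cur=S back=2 fwd=0
After 3 (visit(D)): cur=D back=3 fwd=0
After 4 (visit(W)): cur=W back=4 fwd=0
After 5 (visit(G)): cur=G back=5 fwd=0
After 6 (back): cur=W back=4 fwd=1
After 7 (visit(P)): cur=P back=5 fwd=0
After 8 (visit(Z)): cur=Z back=6 fwd=0
After 9 (visit(Q)): cur=Q back=7 fwd=0
After 10 (back): cur=Z back=6 fwd=1

Answer: yes yes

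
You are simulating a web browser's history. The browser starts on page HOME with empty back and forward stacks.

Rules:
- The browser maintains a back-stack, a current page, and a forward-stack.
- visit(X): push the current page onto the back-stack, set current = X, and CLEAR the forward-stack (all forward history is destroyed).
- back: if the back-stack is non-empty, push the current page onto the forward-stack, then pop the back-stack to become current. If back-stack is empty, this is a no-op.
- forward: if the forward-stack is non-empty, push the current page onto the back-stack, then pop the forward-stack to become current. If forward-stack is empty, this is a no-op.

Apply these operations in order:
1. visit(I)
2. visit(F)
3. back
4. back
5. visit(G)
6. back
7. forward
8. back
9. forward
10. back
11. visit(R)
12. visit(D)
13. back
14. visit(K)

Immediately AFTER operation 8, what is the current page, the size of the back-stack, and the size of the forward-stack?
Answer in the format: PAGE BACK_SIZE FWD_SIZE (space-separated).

After 1 (visit(I)): cur=I back=1 fwd=0
After 2 (visit(F)): cur=F back=2 fwd=0
After 3 (back): cur=I back=1 fwd=1
After 4 (back): cur=HOME back=0 fwd=2
After 5 (visit(G)): cur=G back=1 fwd=0
After 6 (back): cur=HOME back=0 fwd=1
After 7 (forward): cur=G back=1 fwd=0
After 8 (back): cur=HOME back=0 fwd=1

HOME 0 1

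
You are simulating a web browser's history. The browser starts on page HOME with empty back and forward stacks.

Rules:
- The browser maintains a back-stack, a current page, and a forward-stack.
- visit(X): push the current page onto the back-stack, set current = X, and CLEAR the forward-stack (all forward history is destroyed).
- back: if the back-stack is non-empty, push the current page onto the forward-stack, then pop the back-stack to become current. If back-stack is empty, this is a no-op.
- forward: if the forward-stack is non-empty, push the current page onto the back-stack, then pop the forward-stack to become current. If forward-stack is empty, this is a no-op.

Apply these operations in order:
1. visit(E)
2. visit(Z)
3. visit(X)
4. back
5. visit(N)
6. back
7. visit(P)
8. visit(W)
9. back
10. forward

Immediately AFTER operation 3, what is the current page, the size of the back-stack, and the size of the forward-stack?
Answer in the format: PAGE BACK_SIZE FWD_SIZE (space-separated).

After 1 (visit(E)): cur=E back=1 fwd=0
After 2 (visit(Z)): cur=Z back=2 fwd=0
After 3 (visit(X)): cur=X back=3 fwd=0

X 3 0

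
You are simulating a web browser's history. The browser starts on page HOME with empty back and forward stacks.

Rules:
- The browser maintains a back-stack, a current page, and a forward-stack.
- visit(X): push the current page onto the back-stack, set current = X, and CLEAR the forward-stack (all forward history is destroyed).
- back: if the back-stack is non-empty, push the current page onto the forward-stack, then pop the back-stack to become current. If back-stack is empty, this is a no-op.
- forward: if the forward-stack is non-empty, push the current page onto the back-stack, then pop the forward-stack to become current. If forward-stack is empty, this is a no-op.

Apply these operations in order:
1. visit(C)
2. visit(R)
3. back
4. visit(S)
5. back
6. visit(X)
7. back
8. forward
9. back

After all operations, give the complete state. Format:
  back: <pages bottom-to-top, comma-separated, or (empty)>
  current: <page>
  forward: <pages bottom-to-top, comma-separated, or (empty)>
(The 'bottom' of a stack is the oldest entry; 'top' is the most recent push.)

After 1 (visit(C)): cur=C back=1 fwd=0
After 2 (visit(R)): cur=R back=2 fwd=0
After 3 (back): cur=C back=1 fwd=1
After 4 (visit(S)): cur=S back=2 fwd=0
After 5 (back): cur=C back=1 fwd=1
After 6 (visit(X)): cur=X back=2 fwd=0
After 7 (back): cur=C back=1 fwd=1
After 8 (forward): cur=X back=2 fwd=0
After 9 (back): cur=C back=1 fwd=1

Answer: back: HOME
current: C
forward: X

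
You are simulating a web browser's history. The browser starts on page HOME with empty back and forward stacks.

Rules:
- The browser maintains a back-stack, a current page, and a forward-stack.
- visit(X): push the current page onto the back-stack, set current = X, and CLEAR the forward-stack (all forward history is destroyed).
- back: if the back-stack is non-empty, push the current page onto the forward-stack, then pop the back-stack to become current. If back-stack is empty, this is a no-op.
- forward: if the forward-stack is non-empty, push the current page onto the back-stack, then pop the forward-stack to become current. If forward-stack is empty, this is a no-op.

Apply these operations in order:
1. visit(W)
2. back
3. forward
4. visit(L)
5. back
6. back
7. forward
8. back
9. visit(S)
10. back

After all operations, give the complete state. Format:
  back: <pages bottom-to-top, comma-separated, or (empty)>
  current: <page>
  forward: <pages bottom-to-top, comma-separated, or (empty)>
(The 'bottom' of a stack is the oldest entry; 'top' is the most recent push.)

Answer: back: (empty)
current: HOME
forward: S

Derivation:
After 1 (visit(W)): cur=W back=1 fwd=0
After 2 (back): cur=HOME back=0 fwd=1
After 3 (forward): cur=W back=1 fwd=0
After 4 (visit(L)): cur=L back=2 fwd=0
After 5 (back): cur=W back=1 fwd=1
After 6 (back): cur=HOME back=0 fwd=2
After 7 (forward): cur=W back=1 fwd=1
After 8 (back): cur=HOME back=0 fwd=2
After 9 (visit(S)): cur=S back=1 fwd=0
After 10 (back): cur=HOME back=0 fwd=1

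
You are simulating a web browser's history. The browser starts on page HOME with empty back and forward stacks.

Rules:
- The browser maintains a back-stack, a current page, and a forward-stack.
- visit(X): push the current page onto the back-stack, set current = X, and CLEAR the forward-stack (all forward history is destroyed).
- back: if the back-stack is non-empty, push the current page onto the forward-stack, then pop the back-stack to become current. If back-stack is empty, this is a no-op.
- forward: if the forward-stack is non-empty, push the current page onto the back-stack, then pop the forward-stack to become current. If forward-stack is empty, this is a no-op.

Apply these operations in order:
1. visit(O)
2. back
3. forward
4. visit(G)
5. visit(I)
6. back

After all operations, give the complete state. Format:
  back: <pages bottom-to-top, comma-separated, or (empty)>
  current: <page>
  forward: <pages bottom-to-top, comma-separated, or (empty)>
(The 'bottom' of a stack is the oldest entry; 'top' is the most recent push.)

Answer: back: HOME,O
current: G
forward: I

Derivation:
After 1 (visit(O)): cur=O back=1 fwd=0
After 2 (back): cur=HOME back=0 fwd=1
After 3 (forward): cur=O back=1 fwd=0
After 4 (visit(G)): cur=G back=2 fwd=0
After 5 (visit(I)): cur=I back=3 fwd=0
After 6 (back): cur=G back=2 fwd=1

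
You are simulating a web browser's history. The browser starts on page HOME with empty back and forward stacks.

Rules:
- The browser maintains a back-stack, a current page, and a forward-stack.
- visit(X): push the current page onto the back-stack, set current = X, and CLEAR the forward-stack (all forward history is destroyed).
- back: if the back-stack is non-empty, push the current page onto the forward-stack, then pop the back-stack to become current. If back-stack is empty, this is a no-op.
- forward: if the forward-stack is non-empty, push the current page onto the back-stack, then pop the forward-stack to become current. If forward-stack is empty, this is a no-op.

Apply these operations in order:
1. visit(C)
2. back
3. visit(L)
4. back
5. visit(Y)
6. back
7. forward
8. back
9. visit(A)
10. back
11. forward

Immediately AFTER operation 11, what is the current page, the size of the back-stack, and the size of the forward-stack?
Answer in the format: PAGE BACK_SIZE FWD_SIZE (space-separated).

After 1 (visit(C)): cur=C back=1 fwd=0
After 2 (back): cur=HOME back=0 fwd=1
After 3 (visit(L)): cur=L back=1 fwd=0
After 4 (back): cur=HOME back=0 fwd=1
After 5 (visit(Y)): cur=Y back=1 fwd=0
After 6 (back): cur=HOME back=0 fwd=1
After 7 (forward): cur=Y back=1 fwd=0
After 8 (back): cur=HOME back=0 fwd=1
After 9 (visit(A)): cur=A back=1 fwd=0
After 10 (back): cur=HOME back=0 fwd=1
After 11 (forward): cur=A back=1 fwd=0

A 1 0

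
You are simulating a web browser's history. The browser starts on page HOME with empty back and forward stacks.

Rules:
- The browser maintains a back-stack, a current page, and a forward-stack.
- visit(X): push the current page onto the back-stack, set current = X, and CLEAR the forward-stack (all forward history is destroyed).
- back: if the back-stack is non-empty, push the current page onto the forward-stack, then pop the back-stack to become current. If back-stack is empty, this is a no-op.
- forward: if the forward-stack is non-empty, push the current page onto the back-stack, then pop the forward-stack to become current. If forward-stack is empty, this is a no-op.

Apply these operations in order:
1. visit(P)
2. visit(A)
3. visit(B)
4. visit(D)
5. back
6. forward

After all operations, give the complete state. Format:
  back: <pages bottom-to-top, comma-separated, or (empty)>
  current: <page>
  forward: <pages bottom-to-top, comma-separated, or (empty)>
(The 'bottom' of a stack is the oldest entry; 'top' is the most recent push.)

After 1 (visit(P)): cur=P back=1 fwd=0
After 2 (visit(A)): cur=A back=2 fwd=0
After 3 (visit(B)): cur=B back=3 fwd=0
After 4 (visit(D)): cur=D back=4 fwd=0
After 5 (back): cur=B back=3 fwd=1
After 6 (forward): cur=D back=4 fwd=0

Answer: back: HOME,P,A,B
current: D
forward: (empty)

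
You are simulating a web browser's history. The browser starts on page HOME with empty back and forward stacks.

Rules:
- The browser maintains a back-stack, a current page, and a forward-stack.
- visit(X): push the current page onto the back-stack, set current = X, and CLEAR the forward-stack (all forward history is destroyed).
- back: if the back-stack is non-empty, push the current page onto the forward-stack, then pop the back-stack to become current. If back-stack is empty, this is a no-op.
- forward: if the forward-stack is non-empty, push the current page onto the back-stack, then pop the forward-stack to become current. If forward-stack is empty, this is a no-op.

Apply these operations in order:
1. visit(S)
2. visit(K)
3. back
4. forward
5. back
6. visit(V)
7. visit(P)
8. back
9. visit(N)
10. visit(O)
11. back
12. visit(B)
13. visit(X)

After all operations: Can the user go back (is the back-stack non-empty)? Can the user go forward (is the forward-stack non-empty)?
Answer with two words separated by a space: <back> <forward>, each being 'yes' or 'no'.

After 1 (visit(S)): cur=S back=1 fwd=0
After 2 (visit(K)): cur=K back=2 fwd=0
After 3 (back): cur=S back=1 fwd=1
After 4 (forward): cur=K back=2 fwd=0
After 5 (back): cur=S back=1 fwd=1
After 6 (visit(V)): cur=V back=2 fwd=0
After 7 (visit(P)): cur=P back=3 fwd=0
After 8 (back): cur=V back=2 fwd=1
After 9 (visit(N)): cur=N back=3 fwd=0
After 10 (visit(O)): cur=O back=4 fwd=0
After 11 (back): cur=N back=3 fwd=1
After 12 (visit(B)): cur=B back=4 fwd=0
After 13 (visit(X)): cur=X back=5 fwd=0

Answer: yes no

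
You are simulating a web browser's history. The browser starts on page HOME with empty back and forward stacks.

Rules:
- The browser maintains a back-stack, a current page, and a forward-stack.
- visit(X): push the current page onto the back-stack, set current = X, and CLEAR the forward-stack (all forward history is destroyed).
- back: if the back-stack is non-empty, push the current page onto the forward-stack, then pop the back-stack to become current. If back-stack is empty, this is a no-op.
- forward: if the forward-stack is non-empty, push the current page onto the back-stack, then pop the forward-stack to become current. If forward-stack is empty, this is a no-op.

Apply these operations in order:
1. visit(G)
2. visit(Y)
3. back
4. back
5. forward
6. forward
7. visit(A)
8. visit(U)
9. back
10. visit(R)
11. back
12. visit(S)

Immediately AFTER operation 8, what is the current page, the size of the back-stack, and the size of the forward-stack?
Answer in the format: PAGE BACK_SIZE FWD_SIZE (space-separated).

After 1 (visit(G)): cur=G back=1 fwd=0
After 2 (visit(Y)): cur=Y back=2 fwd=0
After 3 (back): cur=G back=1 fwd=1
After 4 (back): cur=HOME back=0 fwd=2
After 5 (forward): cur=G back=1 fwd=1
After 6 (forward): cur=Y back=2 fwd=0
After 7 (visit(A)): cur=A back=3 fwd=0
After 8 (visit(U)): cur=U back=4 fwd=0

U 4 0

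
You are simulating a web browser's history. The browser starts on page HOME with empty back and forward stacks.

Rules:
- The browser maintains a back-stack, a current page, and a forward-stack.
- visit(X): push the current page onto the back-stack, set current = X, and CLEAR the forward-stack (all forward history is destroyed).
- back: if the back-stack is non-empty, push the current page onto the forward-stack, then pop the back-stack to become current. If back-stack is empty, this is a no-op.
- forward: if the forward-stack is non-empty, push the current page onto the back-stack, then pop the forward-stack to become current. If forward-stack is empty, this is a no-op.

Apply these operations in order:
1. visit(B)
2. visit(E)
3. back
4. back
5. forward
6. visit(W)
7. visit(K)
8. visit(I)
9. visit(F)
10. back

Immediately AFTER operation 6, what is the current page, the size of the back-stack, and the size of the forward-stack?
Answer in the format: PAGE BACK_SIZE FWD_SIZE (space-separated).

After 1 (visit(B)): cur=B back=1 fwd=0
After 2 (visit(E)): cur=E back=2 fwd=0
After 3 (back): cur=B back=1 fwd=1
After 4 (back): cur=HOME back=0 fwd=2
After 5 (forward): cur=B back=1 fwd=1
After 6 (visit(W)): cur=W back=2 fwd=0

W 2 0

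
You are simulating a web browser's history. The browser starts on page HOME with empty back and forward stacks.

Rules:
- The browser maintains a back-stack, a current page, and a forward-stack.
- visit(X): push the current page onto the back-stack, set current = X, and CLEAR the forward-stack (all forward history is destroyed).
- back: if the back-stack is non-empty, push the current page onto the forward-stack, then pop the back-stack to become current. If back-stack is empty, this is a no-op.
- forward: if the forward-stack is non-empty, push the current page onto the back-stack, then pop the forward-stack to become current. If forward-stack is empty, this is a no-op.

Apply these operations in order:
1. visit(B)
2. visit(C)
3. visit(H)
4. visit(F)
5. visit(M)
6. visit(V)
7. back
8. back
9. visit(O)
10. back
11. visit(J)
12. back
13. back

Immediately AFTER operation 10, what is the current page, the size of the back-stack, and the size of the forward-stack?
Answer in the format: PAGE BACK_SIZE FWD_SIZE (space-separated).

After 1 (visit(B)): cur=B back=1 fwd=0
After 2 (visit(C)): cur=C back=2 fwd=0
After 3 (visit(H)): cur=H back=3 fwd=0
After 4 (visit(F)): cur=F back=4 fwd=0
After 5 (visit(M)): cur=M back=5 fwd=0
After 6 (visit(V)): cur=V back=6 fwd=0
After 7 (back): cur=M back=5 fwd=1
After 8 (back): cur=F back=4 fwd=2
After 9 (visit(O)): cur=O back=5 fwd=0
After 10 (back): cur=F back=4 fwd=1

F 4 1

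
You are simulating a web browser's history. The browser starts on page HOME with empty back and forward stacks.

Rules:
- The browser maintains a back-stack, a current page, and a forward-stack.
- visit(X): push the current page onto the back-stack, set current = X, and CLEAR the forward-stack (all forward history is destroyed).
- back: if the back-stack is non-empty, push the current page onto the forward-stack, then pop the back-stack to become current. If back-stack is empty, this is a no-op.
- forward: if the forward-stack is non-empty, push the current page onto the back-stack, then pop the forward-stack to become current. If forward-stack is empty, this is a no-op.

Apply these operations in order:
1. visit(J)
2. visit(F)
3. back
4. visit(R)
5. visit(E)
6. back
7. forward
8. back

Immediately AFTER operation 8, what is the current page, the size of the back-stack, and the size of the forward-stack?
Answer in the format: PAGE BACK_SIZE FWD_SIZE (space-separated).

After 1 (visit(J)): cur=J back=1 fwd=0
After 2 (visit(F)): cur=F back=2 fwd=0
After 3 (back): cur=J back=1 fwd=1
After 4 (visit(R)): cur=R back=2 fwd=0
After 5 (visit(E)): cur=E back=3 fwd=0
After 6 (back): cur=R back=2 fwd=1
After 7 (forward): cur=E back=3 fwd=0
After 8 (back): cur=R back=2 fwd=1

R 2 1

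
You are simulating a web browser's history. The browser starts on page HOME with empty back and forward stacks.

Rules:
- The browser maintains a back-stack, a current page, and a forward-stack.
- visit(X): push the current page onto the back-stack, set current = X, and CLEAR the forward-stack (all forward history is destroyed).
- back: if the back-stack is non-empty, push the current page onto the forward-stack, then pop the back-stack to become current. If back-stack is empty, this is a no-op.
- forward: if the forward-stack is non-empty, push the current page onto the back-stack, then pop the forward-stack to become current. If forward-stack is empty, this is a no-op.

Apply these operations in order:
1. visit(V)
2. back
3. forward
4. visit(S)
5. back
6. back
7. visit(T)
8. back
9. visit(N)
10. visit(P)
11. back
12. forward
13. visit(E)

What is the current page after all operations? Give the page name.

After 1 (visit(V)): cur=V back=1 fwd=0
After 2 (back): cur=HOME back=0 fwd=1
After 3 (forward): cur=V back=1 fwd=0
After 4 (visit(S)): cur=S back=2 fwd=0
After 5 (back): cur=V back=1 fwd=1
After 6 (back): cur=HOME back=0 fwd=2
After 7 (visit(T)): cur=T back=1 fwd=0
After 8 (back): cur=HOME back=0 fwd=1
After 9 (visit(N)): cur=N back=1 fwd=0
After 10 (visit(P)): cur=P back=2 fwd=0
After 11 (back): cur=N back=1 fwd=1
After 12 (forward): cur=P back=2 fwd=0
After 13 (visit(E)): cur=E back=3 fwd=0

Answer: E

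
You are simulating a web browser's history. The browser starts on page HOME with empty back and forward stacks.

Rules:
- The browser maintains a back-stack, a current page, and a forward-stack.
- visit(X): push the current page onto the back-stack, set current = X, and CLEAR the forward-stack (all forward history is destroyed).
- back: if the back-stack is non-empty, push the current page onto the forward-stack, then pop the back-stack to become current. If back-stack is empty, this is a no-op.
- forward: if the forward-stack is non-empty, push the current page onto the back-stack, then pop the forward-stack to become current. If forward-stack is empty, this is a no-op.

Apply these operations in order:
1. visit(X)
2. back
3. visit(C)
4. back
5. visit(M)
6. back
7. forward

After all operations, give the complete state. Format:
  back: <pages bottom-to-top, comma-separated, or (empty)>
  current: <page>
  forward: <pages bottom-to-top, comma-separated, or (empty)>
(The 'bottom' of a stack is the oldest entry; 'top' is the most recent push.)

After 1 (visit(X)): cur=X back=1 fwd=0
After 2 (back): cur=HOME back=0 fwd=1
After 3 (visit(C)): cur=C back=1 fwd=0
After 4 (back): cur=HOME back=0 fwd=1
After 5 (visit(M)): cur=M back=1 fwd=0
After 6 (back): cur=HOME back=0 fwd=1
After 7 (forward): cur=M back=1 fwd=0

Answer: back: HOME
current: M
forward: (empty)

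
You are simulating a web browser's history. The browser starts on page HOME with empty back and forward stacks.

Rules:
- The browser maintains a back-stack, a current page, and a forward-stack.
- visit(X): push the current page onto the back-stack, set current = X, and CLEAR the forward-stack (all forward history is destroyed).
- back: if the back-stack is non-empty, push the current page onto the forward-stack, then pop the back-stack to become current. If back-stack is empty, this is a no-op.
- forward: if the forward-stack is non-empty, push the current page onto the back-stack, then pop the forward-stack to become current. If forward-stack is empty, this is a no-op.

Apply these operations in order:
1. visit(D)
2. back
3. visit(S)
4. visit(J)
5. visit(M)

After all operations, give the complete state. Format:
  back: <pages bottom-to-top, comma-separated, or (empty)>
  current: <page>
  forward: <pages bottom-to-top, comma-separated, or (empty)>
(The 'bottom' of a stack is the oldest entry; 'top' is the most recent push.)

After 1 (visit(D)): cur=D back=1 fwd=0
After 2 (back): cur=HOME back=0 fwd=1
After 3 (visit(S)): cur=S back=1 fwd=0
After 4 (visit(J)): cur=J back=2 fwd=0
After 5 (visit(M)): cur=M back=3 fwd=0

Answer: back: HOME,S,J
current: M
forward: (empty)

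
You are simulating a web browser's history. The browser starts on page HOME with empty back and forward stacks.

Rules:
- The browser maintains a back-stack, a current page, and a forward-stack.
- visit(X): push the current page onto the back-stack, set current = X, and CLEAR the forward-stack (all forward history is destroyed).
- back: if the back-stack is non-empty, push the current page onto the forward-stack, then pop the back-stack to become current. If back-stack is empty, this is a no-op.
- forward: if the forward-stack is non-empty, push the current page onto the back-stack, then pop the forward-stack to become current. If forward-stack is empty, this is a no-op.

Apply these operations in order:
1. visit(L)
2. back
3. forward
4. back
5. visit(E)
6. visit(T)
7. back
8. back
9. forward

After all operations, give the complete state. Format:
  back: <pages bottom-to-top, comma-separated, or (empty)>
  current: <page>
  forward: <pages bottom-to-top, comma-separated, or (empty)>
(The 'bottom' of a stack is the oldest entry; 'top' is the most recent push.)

Answer: back: HOME
current: E
forward: T

Derivation:
After 1 (visit(L)): cur=L back=1 fwd=0
After 2 (back): cur=HOME back=0 fwd=1
After 3 (forward): cur=L back=1 fwd=0
After 4 (back): cur=HOME back=0 fwd=1
After 5 (visit(E)): cur=E back=1 fwd=0
After 6 (visit(T)): cur=T back=2 fwd=0
After 7 (back): cur=E back=1 fwd=1
After 8 (back): cur=HOME back=0 fwd=2
After 9 (forward): cur=E back=1 fwd=1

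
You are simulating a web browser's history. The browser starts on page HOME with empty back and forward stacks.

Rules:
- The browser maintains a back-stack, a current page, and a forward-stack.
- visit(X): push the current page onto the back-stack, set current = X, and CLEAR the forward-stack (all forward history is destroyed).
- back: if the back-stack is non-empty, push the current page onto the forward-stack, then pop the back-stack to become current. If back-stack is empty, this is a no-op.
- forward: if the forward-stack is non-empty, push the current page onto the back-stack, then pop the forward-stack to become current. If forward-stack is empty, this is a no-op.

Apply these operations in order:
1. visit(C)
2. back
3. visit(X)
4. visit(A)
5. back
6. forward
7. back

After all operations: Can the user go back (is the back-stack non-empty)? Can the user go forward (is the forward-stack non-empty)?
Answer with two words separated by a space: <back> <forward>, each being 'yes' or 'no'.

After 1 (visit(C)): cur=C back=1 fwd=0
After 2 (back): cur=HOME back=0 fwd=1
After 3 (visit(X)): cur=X back=1 fwd=0
After 4 (visit(A)): cur=A back=2 fwd=0
After 5 (back): cur=X back=1 fwd=1
After 6 (forward): cur=A back=2 fwd=0
After 7 (back): cur=X back=1 fwd=1

Answer: yes yes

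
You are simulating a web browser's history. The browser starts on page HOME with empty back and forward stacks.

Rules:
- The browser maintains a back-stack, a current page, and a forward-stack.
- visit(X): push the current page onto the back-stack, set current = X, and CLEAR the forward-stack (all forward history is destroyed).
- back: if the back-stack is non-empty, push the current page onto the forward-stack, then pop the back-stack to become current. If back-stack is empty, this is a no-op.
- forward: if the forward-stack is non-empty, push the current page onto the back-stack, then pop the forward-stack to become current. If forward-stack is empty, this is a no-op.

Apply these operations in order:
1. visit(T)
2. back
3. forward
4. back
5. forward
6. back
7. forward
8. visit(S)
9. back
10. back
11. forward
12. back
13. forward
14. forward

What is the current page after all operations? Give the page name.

Answer: S

Derivation:
After 1 (visit(T)): cur=T back=1 fwd=0
After 2 (back): cur=HOME back=0 fwd=1
After 3 (forward): cur=T back=1 fwd=0
After 4 (back): cur=HOME back=0 fwd=1
After 5 (forward): cur=T back=1 fwd=0
After 6 (back): cur=HOME back=0 fwd=1
After 7 (forward): cur=T back=1 fwd=0
After 8 (visit(S)): cur=S back=2 fwd=0
After 9 (back): cur=T back=1 fwd=1
After 10 (back): cur=HOME back=0 fwd=2
After 11 (forward): cur=T back=1 fwd=1
After 12 (back): cur=HOME back=0 fwd=2
After 13 (forward): cur=T back=1 fwd=1
After 14 (forward): cur=S back=2 fwd=0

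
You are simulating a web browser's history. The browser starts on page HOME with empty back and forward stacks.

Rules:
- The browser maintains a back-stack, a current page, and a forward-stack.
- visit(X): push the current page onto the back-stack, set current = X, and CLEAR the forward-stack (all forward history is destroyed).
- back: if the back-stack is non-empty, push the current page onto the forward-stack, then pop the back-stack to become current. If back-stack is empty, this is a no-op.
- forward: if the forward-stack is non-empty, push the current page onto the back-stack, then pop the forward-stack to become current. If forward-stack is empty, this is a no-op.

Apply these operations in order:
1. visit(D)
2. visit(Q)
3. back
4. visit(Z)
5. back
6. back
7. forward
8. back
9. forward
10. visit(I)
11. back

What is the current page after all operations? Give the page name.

Answer: D

Derivation:
After 1 (visit(D)): cur=D back=1 fwd=0
After 2 (visit(Q)): cur=Q back=2 fwd=0
After 3 (back): cur=D back=1 fwd=1
After 4 (visit(Z)): cur=Z back=2 fwd=0
After 5 (back): cur=D back=1 fwd=1
After 6 (back): cur=HOME back=0 fwd=2
After 7 (forward): cur=D back=1 fwd=1
After 8 (back): cur=HOME back=0 fwd=2
After 9 (forward): cur=D back=1 fwd=1
After 10 (visit(I)): cur=I back=2 fwd=0
After 11 (back): cur=D back=1 fwd=1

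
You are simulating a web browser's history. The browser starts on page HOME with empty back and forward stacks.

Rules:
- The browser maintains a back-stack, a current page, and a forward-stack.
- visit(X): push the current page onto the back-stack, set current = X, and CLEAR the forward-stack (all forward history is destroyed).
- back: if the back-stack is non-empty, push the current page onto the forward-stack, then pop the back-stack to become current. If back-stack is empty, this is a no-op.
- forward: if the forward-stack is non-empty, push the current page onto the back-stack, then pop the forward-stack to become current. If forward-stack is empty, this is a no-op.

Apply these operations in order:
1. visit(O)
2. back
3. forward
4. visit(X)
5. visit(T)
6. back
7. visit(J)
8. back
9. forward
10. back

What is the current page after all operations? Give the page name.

Answer: X

Derivation:
After 1 (visit(O)): cur=O back=1 fwd=0
After 2 (back): cur=HOME back=0 fwd=1
After 3 (forward): cur=O back=1 fwd=0
After 4 (visit(X)): cur=X back=2 fwd=0
After 5 (visit(T)): cur=T back=3 fwd=0
After 6 (back): cur=X back=2 fwd=1
After 7 (visit(J)): cur=J back=3 fwd=0
After 8 (back): cur=X back=2 fwd=1
After 9 (forward): cur=J back=3 fwd=0
After 10 (back): cur=X back=2 fwd=1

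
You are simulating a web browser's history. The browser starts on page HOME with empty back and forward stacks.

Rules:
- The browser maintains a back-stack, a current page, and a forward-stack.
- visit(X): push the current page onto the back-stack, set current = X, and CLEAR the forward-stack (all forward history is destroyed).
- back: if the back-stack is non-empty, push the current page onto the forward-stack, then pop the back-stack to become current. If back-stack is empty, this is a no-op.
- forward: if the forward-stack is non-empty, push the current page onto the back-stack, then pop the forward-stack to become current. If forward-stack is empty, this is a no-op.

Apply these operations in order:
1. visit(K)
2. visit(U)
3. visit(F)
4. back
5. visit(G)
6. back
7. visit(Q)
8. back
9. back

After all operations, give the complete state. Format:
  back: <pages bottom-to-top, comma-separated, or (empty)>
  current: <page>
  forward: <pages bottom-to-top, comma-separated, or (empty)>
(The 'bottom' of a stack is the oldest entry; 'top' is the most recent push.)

After 1 (visit(K)): cur=K back=1 fwd=0
After 2 (visit(U)): cur=U back=2 fwd=0
After 3 (visit(F)): cur=F back=3 fwd=0
After 4 (back): cur=U back=2 fwd=1
After 5 (visit(G)): cur=G back=3 fwd=0
After 6 (back): cur=U back=2 fwd=1
After 7 (visit(Q)): cur=Q back=3 fwd=0
After 8 (back): cur=U back=2 fwd=1
After 9 (back): cur=K back=1 fwd=2

Answer: back: HOME
current: K
forward: Q,U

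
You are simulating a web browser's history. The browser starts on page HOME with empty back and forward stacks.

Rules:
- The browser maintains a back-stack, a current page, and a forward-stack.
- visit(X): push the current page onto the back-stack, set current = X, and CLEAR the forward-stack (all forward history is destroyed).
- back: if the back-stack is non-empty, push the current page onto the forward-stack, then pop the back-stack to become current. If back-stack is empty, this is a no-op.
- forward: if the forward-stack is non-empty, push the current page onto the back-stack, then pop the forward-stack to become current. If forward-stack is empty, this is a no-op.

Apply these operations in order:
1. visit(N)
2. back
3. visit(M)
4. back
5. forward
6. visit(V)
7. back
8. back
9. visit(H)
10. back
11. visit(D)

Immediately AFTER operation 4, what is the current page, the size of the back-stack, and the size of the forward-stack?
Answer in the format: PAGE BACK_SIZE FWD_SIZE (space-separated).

After 1 (visit(N)): cur=N back=1 fwd=0
After 2 (back): cur=HOME back=0 fwd=1
After 3 (visit(M)): cur=M back=1 fwd=0
After 4 (back): cur=HOME back=0 fwd=1

HOME 0 1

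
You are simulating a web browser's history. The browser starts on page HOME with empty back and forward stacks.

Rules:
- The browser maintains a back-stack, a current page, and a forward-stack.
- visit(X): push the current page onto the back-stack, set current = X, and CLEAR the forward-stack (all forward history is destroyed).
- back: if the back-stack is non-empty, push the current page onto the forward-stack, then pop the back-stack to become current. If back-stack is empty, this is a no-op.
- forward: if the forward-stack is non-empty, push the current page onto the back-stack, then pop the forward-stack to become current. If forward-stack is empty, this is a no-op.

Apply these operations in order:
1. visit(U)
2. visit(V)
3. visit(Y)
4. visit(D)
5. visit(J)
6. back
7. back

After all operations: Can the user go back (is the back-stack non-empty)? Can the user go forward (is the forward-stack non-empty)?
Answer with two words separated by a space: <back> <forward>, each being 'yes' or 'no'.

Answer: yes yes

Derivation:
After 1 (visit(U)): cur=U back=1 fwd=0
After 2 (visit(V)): cur=V back=2 fwd=0
After 3 (visit(Y)): cur=Y back=3 fwd=0
After 4 (visit(D)): cur=D back=4 fwd=0
After 5 (visit(J)): cur=J back=5 fwd=0
After 6 (back): cur=D back=4 fwd=1
After 7 (back): cur=Y back=3 fwd=2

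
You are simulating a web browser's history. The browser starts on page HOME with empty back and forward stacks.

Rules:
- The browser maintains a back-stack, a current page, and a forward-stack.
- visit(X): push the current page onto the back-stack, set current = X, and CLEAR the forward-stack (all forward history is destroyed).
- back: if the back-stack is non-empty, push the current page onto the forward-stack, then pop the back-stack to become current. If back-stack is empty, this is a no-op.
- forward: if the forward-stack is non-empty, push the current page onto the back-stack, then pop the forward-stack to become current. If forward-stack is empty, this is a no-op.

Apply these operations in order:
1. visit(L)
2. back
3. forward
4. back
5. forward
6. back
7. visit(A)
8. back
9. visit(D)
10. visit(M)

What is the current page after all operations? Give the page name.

Answer: M

Derivation:
After 1 (visit(L)): cur=L back=1 fwd=0
After 2 (back): cur=HOME back=0 fwd=1
After 3 (forward): cur=L back=1 fwd=0
After 4 (back): cur=HOME back=0 fwd=1
After 5 (forward): cur=L back=1 fwd=0
After 6 (back): cur=HOME back=0 fwd=1
After 7 (visit(A)): cur=A back=1 fwd=0
After 8 (back): cur=HOME back=0 fwd=1
After 9 (visit(D)): cur=D back=1 fwd=0
After 10 (visit(M)): cur=M back=2 fwd=0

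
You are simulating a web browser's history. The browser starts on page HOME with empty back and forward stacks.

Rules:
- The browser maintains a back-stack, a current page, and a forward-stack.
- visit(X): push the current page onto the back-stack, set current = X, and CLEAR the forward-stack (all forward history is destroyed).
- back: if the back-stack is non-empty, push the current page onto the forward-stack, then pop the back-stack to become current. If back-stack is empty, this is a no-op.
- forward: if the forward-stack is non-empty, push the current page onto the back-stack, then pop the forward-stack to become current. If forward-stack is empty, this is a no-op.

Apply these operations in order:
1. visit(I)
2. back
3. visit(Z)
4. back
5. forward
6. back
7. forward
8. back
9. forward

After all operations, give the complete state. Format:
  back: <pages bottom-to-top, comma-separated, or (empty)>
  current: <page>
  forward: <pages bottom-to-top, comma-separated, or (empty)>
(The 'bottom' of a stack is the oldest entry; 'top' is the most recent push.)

Answer: back: HOME
current: Z
forward: (empty)

Derivation:
After 1 (visit(I)): cur=I back=1 fwd=0
After 2 (back): cur=HOME back=0 fwd=1
After 3 (visit(Z)): cur=Z back=1 fwd=0
After 4 (back): cur=HOME back=0 fwd=1
After 5 (forward): cur=Z back=1 fwd=0
After 6 (back): cur=HOME back=0 fwd=1
After 7 (forward): cur=Z back=1 fwd=0
After 8 (back): cur=HOME back=0 fwd=1
After 9 (forward): cur=Z back=1 fwd=0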